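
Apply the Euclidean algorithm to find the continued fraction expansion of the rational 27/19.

[1; 2, 2, 1, 2]

Run the Euclidean algorithm on 27 and 19; the successive quotients are the partial quotients a_0, a_1, ... (each step inverts the fractional part left over by the previous one):
  27 = 1*19 + 8, so a_0 = 1.
  19 = 2*8 + 3, so a_1 = 2.
  8 = 2*3 + 2, so a_2 = 2.
  3 = 1*2 + 1, so a_3 = 1.
  2 = 2*1 + 0, so a_4 = 2.
The remainder reaches 0 after 5 divisions, so the expansion has 5 partial quotients, read off in order.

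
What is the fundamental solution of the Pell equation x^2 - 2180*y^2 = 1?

First expand sqrt(2180) as a continued fraction. With x_i = (sqrt(2180) + m_i)/d_i and (m_0, d_0) = (0, 1): a_0 = floor(sqrt(2180)) = 46, since 46^2 = 2116 <= 2180 < 2209 = 47^2.
Iterate m_{i+1} = d_i*a_i - m_i, d_{i+1} = (2180 - m_{i+1}^2)/d_i, a_{i+1} = floor((a_0 + m_{i+1})/d_{i+1}):
  m_1 = 1*46 - 0 = 46, d_1 = (2180 - 46^2)/1 = 64/1 = 64, a_1 = floor((46 + 46)/64) = 1.
  m_2 = 64*1 - 46 = 18, d_2 = (2180 - 18^2)/64 = 1856/64 = 29, a_2 = floor((46 + 18)/29) = 2.
  m_3 = 29*2 - 18 = 40, d_3 = (2180 - 40^2)/29 = 580/29 = 20, a_3 = floor((46 + 40)/20) = 4.
  m_4 = 20*4 - 40 = 40, d_4 = (2180 - 40^2)/20 = 580/20 = 29, a_4 = floor((46 + 40)/29) = 2.
  m_5 = 29*2 - 40 = 18, d_5 = (2180 - 18^2)/29 = 1856/29 = 64, a_5 = floor((46 + 18)/64) = 1.
  m_6 = 64*1 - 18 = 46, d_6 = (2180 - 46^2)/64 = 64/64 = 1, a_6 = floor((46 + 46)/1) = 92.
  m_7 = 1*92 - 46 = 46, d_7 = (2180 - 46^2)/1 = 64/1 = 64: (m_7, d_7) = (m_1, d_1) = (46, 64), so from here the quotients repeat a_1, ..., a_6; the period length is 6.
So sqrt(2180) = [46; (1, 2, 4, 2, 1, 92)] with period length k = 6.
k is even, so the fundamental solution of x^2 - 2180y^2 = 1 is (p_{k-1}, q_{k-1}) = (p_5, q_5); compute convergents through index 5.
Convergents (p_i = a_i*p_{i-1} + p_{i-2}, q_i = a_i*q_{i-1} + q_{i-2} with p_{-2}=0, p_{-1}=1, q_{-2}=1, q_{-1}=0):
  i=0: a_0=46, p_0 = 46*1 + 0 = 46, q_0 = 46*0 + 1 = 1.
  i=1: a_1=1, p_1 = 1*46 + 1 = 47, q_1 = 1*1 + 0 = 1.
  i=2: a_2=2, p_2 = 2*47 + 46 = 140, q_2 = 2*1 + 1 = 3.
  i=3: a_3=4, p_3 = 4*140 + 47 = 607, q_3 = 4*3 + 1 = 13.
  i=4: a_4=2, p_4 = 2*607 + 140 = 1354, q_4 = 2*13 + 3 = 29.
  i=5: a_5=1, p_5 = 1*1354 + 607 = 1961, q_5 = 1*29 + 13 = 42.
Check: 1961^2 - 2180*42^2 = 3845521 - 3845520 = 1, so (x, y) = (1961, 42) solves the equation, and by the theorem it is the least positive solution.

(x, y) = (1961, 42)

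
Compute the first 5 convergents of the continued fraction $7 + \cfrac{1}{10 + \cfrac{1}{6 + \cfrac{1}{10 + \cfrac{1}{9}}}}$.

7/1, 71/10, 433/61, 4401/620, 40042/5641

Using the convergent recurrence p_i = a_i*p_{i-1} + p_{i-2}, q_i = a_i*q_{i-1} + q_{i-2} with p_{-2}=0, p_{-1}=1, q_{-2}=1, q_{-1}=0:
  i=0: a_0=7, p_0 = 7*1 + 0 = 7, q_0 = 7*0 + 1 = 1.
  i=1: a_1=10, p_1 = 10*7 + 1 = 71, q_1 = 10*1 + 0 = 10.
  i=2: a_2=6, p_2 = 6*71 + 7 = 433, q_2 = 6*10 + 1 = 61.
  i=3: a_3=10, p_3 = 10*433 + 71 = 4401, q_3 = 10*61 + 10 = 620.
  i=4: a_4=9, p_4 = 9*4401 + 433 = 40042, q_4 = 9*620 + 61 = 5641.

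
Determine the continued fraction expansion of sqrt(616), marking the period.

Write x_i = (sqrt(616) + m_i)/d_i with (m_0, d_0) = (0, 1). a_0 = floor(sqrt(616)) = 24, since 24^2 = 576 <= 616 < 625 = 25^2.
Iterate m_{i+1} = d_i*a_i - m_i, d_{i+1} = (616 - m_{i+1}^2)/d_i, a_{i+1} = floor((a_0 + m_{i+1})/d_{i+1}):
  m_1 = 1*24 - 0 = 24, d_1 = (616 - 24^2)/1 = 40/1 = 40, a_1 = floor((24 + 24)/40) = 1.
  m_2 = 40*1 - 24 = 16, d_2 = (616 - 16^2)/40 = 360/40 = 9, a_2 = floor((24 + 16)/9) = 4.
  m_3 = 9*4 - 16 = 20, d_3 = (616 - 20^2)/9 = 216/9 = 24, a_3 = floor((24 + 20)/24) = 1.
  m_4 = 24*1 - 20 = 4, d_4 = (616 - 4^2)/24 = 600/24 = 25, a_4 = floor((24 + 4)/25) = 1.
  m_5 = 25*1 - 4 = 21, d_5 = (616 - 21^2)/25 = 175/25 = 7, a_5 = floor((24 + 21)/7) = 6.
  m_6 = 7*6 - 21 = 21, d_6 = (616 - 21^2)/7 = 175/7 = 25, a_6 = floor((24 + 21)/25) = 1.
  m_7 = 25*1 - 21 = 4, d_7 = (616 - 4^2)/25 = 600/25 = 24, a_7 = floor((24 + 4)/24) = 1.
  m_8 = 24*1 - 4 = 20, d_8 = (616 - 20^2)/24 = 216/24 = 9, a_8 = floor((24 + 20)/9) = 4.
  m_9 = 9*4 - 20 = 16, d_9 = (616 - 16^2)/9 = 360/9 = 40, a_9 = floor((24 + 16)/40) = 1.
  m_10 = 40*1 - 16 = 24, d_10 = (616 - 24^2)/40 = 40/40 = 1, a_10 = floor((24 + 24)/1) = 48.
  m_11 = 1*48 - 24 = 24, d_11 = (616 - 24^2)/1 = 40/1 = 40: (m_11, d_11) = (m_1, d_1) = (24, 40), so from here the quotients repeat a_1, ..., a_10; the period length is 10.
Hence the expansion of sqrt(616) is a_0 = 24 followed by the repeating block 1, 4, 1, 1, 6, 1, 1, 4, 1, 48 (period 10).

[24; (1, 4, 1, 1, 6, 1, 1, 4, 1, 48)]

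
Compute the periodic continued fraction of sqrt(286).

[16; (1, 10, 3, 3, 2, 3, 3, 10, 1, 32)]

Write x_i = (sqrt(286) + m_i)/d_i with (m_0, d_0) = (0, 1). a_0 = floor(sqrt(286)) = 16, since 16^2 = 256 <= 286 < 289 = 17^2.
Iterate m_{i+1} = d_i*a_i - m_i, d_{i+1} = (286 - m_{i+1}^2)/d_i, a_{i+1} = floor((a_0 + m_{i+1})/d_{i+1}):
  m_1 = 1*16 - 0 = 16, d_1 = (286 - 16^2)/1 = 30/1 = 30, a_1 = floor((16 + 16)/30) = 1.
  m_2 = 30*1 - 16 = 14, d_2 = (286 - 14^2)/30 = 90/30 = 3, a_2 = floor((16 + 14)/3) = 10.
  m_3 = 3*10 - 14 = 16, d_3 = (286 - 16^2)/3 = 30/3 = 10, a_3 = floor((16 + 16)/10) = 3.
  m_4 = 10*3 - 16 = 14, d_4 = (286 - 14^2)/10 = 90/10 = 9, a_4 = floor((16 + 14)/9) = 3.
  m_5 = 9*3 - 14 = 13, d_5 = (286 - 13^2)/9 = 117/9 = 13, a_5 = floor((16 + 13)/13) = 2.
  m_6 = 13*2 - 13 = 13, d_6 = (286 - 13^2)/13 = 117/13 = 9, a_6 = floor((16 + 13)/9) = 3.
  m_7 = 9*3 - 13 = 14, d_7 = (286 - 14^2)/9 = 90/9 = 10, a_7 = floor((16 + 14)/10) = 3.
  m_8 = 10*3 - 14 = 16, d_8 = (286 - 16^2)/10 = 30/10 = 3, a_8 = floor((16 + 16)/3) = 10.
  m_9 = 3*10 - 16 = 14, d_9 = (286 - 14^2)/3 = 90/3 = 30, a_9 = floor((16 + 14)/30) = 1.
  m_10 = 30*1 - 14 = 16, d_10 = (286 - 16^2)/30 = 30/30 = 1, a_10 = floor((16 + 16)/1) = 32.
  m_11 = 1*32 - 16 = 16, d_11 = (286 - 16^2)/1 = 30/1 = 30: (m_11, d_11) = (m_1, d_1) = (16, 30), so from here the quotients repeat a_1, ..., a_10; the period length is 10.
Hence the expansion of sqrt(286) is a_0 = 16 followed by the repeating block 1, 10, 3, 3, 2, 3, 3, 10, 1, 32 (period 10).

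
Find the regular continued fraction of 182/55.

[3; 3, 4, 4]

Run the Euclidean algorithm on 182 and 55; the successive quotients are the partial quotients a_0, a_1, ... (each step inverts the fractional part left over by the previous one):
  182 = 3*55 + 17, so a_0 = 3.
  55 = 3*17 + 4, so a_1 = 3.
  17 = 4*4 + 1, so a_2 = 4.
  4 = 4*1 + 0, so a_3 = 4.
The remainder reaches 0 after 4 divisions, so the expansion has 4 partial quotients, read off in order.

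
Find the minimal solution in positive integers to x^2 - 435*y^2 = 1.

First expand sqrt(435) as a continued fraction. With x_i = (sqrt(435) + m_i)/d_i and (m_0, d_0) = (0, 1): a_0 = floor(sqrt(435)) = 20, since 20^2 = 400 <= 435 < 441 = 21^2.
Iterate m_{i+1} = d_i*a_i - m_i, d_{i+1} = (435 - m_{i+1}^2)/d_i, a_{i+1} = floor((a_0 + m_{i+1})/d_{i+1}):
  m_1 = 1*20 - 0 = 20, d_1 = (435 - 20^2)/1 = 35/1 = 35, a_1 = floor((20 + 20)/35) = 1.
  m_2 = 35*1 - 20 = 15, d_2 = (435 - 15^2)/35 = 210/35 = 6, a_2 = floor((20 + 15)/6) = 5.
  m_3 = 6*5 - 15 = 15, d_3 = (435 - 15^2)/6 = 210/6 = 35, a_3 = floor((20 + 15)/35) = 1.
  m_4 = 35*1 - 15 = 20, d_4 = (435 - 20^2)/35 = 35/35 = 1, a_4 = floor((20 + 20)/1) = 40.
  m_5 = 1*40 - 20 = 20, d_5 = (435 - 20^2)/1 = 35/1 = 35: (m_5, d_5) = (m_1, d_1) = (20, 35), so from here the quotients repeat a_1, ..., a_4; the period length is 4.
So sqrt(435) = [20; (1, 5, 1, 40)] with period length k = 4.
k is even, so the fundamental solution of x^2 - 435y^2 = 1 is (p_{k-1}, q_{k-1}) = (p_3, q_3); compute convergents through index 3.
Convergents (p_i = a_i*p_{i-1} + p_{i-2}, q_i = a_i*q_{i-1} + q_{i-2} with p_{-2}=0, p_{-1}=1, q_{-2}=1, q_{-1}=0):
  i=0: a_0=20, p_0 = 20*1 + 0 = 20, q_0 = 20*0 + 1 = 1.
  i=1: a_1=1, p_1 = 1*20 + 1 = 21, q_1 = 1*1 + 0 = 1.
  i=2: a_2=5, p_2 = 5*21 + 20 = 125, q_2 = 5*1 + 1 = 6.
  i=3: a_3=1, p_3 = 1*125 + 21 = 146, q_3 = 1*6 + 1 = 7.
Check: 146^2 - 435*7^2 = 21316 - 21315 = 1, so (x, y) = (146, 7) solves the equation, and by the theorem it is the least positive solution.

(x, y) = (146, 7)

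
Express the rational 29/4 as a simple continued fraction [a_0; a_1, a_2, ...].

[7; 4]

Run the Euclidean algorithm on 29 and 4; the successive quotients are the partial quotients a_0, a_1, ... (each step inverts the fractional part left over by the previous one):
  29 = 7*4 + 1, so a_0 = 7.
  4 = 4*1 + 0, so a_1 = 4.
The remainder reaches 0 after 2 divisions, so the expansion has 2 partial quotients, read off in order.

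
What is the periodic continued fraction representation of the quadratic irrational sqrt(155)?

Write x_i = (sqrt(155) + m_i)/d_i with (m_0, d_0) = (0, 1). a_0 = floor(sqrt(155)) = 12, since 12^2 = 144 <= 155 < 169 = 13^2.
Iterate m_{i+1} = d_i*a_i - m_i, d_{i+1} = (155 - m_{i+1}^2)/d_i, a_{i+1} = floor((a_0 + m_{i+1})/d_{i+1}):
  m_1 = 1*12 - 0 = 12, d_1 = (155 - 12^2)/1 = 11/1 = 11, a_1 = floor((12 + 12)/11) = 2.
  m_2 = 11*2 - 12 = 10, d_2 = (155 - 10^2)/11 = 55/11 = 5, a_2 = floor((12 + 10)/5) = 4.
  m_3 = 5*4 - 10 = 10, d_3 = (155 - 10^2)/5 = 55/5 = 11, a_3 = floor((12 + 10)/11) = 2.
  m_4 = 11*2 - 10 = 12, d_4 = (155 - 12^2)/11 = 11/11 = 1, a_4 = floor((12 + 12)/1) = 24.
  m_5 = 1*24 - 12 = 12, d_5 = (155 - 12^2)/1 = 11/1 = 11: (m_5, d_5) = (m_1, d_1) = (12, 11), so from here the quotients repeat a_1, ..., a_4; the period length is 4.
Hence the expansion of sqrt(155) is a_0 = 12 followed by the repeating block 2, 4, 2, 24 (period 4).

[12; (2, 4, 2, 24)]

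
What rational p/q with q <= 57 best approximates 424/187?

Expand x = 424/187 as a continued fraction with the Euclidean algorithm:
  424 = 2*187 + 50, so a_0 = 2.
  187 = 3*50 + 37, so a_1 = 3.
  50 = 1*37 + 13, so a_2 = 1.
  37 = 2*13 + 11, so a_3 = 2.
  13 = 1*11 + 2, so a_4 = 1.
  11 = 5*2 + 1, so a_5 = 5.
  2 = 2*1 + 0, so a_6 = 2.
so x = [2; 3, 1, 2, 1, 5, 2].
Convergents (p_i = a_i*p_{i-1} + p_{i-2}, q_i = a_i*q_{i-1} + q_{i-2} with p_{-2}=0, p_{-1}=1, q_{-2}=1, q_{-1}=0), until the denominator exceeds 57:
  i=0: a_0=2, p_0 = 2*1 + 0 = 2, q_0 = 2*0 + 1 = 1.
  i=1: a_1=3, p_1 = 3*2 + 1 = 7, q_1 = 3*1 + 0 = 3.
  i=2: a_2=1, p_2 = 1*7 + 2 = 9, q_2 = 1*3 + 1 = 4.
  i=3: a_3=2, p_3 = 2*9 + 7 = 25, q_3 = 2*4 + 3 = 11.
  i=4: a_4=1, p_4 = 1*25 + 9 = 34, q_4 = 1*11 + 4 = 15.
  i=5: a_5=5, p_5 = 5*34 + 25 = 195, q_5 = 5*15 + 11 = 86.
q_5 = 86 > 57, so the last convergent with denominator <= 57 is p_4/q_4 = 34/15.
The closest fraction with denominator <= 57 is either p_4/q_4 or the intermediate fraction (k*p_4 + p_3)/(k*q_4 + q_3) with the largest k >= 1 whose denominator stays <= 57; these approach x as k grows, and every other convergent or intermediate fraction in range is farther away.
Largest k: floor((57 - q_3)/q_4) = floor((57 - 11)/15) = 3.
That gives (3*34 + 25)/(3*15 + 11) = 127/56.
Compare the errors: |x - 34/15| = |424*15 - 34*187|/(187*15) = 2/2805, and |x - 127/56| = |424*56 - 127*187|/(187*56) = 5/10472.
Cross-multiplying, 5*2805 = 14025 < 20944 = 2*10472, so 5/10472 is smaller: the intermediate fraction 127/56 is closer to x than 34/15.

127/56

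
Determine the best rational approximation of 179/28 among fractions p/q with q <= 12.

Expand x = 179/28 as a continued fraction with the Euclidean algorithm:
  179 = 6*28 + 11, so a_0 = 6.
  28 = 2*11 + 6, so a_1 = 2.
  11 = 1*6 + 5, so a_2 = 1.
  6 = 1*5 + 1, so a_3 = 1.
  5 = 5*1 + 0, so a_4 = 5.
so x = [6; 2, 1, 1, 5].
Convergents (p_i = a_i*p_{i-1} + p_{i-2}, q_i = a_i*q_{i-1} + q_{i-2} with p_{-2}=0, p_{-1}=1, q_{-2}=1, q_{-1}=0), until the denominator exceeds 12:
  i=0: a_0=6, p_0 = 6*1 + 0 = 6, q_0 = 6*0 + 1 = 1.
  i=1: a_1=2, p_1 = 2*6 + 1 = 13, q_1 = 2*1 + 0 = 2.
  i=2: a_2=1, p_2 = 1*13 + 6 = 19, q_2 = 1*2 + 1 = 3.
  i=3: a_3=1, p_3 = 1*19 + 13 = 32, q_3 = 1*3 + 2 = 5.
  i=4: a_4=5, p_4 = 5*32 + 19 = 179, q_4 = 5*5 + 3 = 28.
q_4 = 28 > 12, so the last convergent with denominator <= 12 is p_3/q_3 = 32/5.
The closest fraction with denominator <= 12 is either p_3/q_3 or the intermediate fraction (k*p_3 + p_2)/(k*q_3 + q_2) with the largest k >= 1 whose denominator stays <= 12; these approach x as k grows, and every other convergent or intermediate fraction in range is farther away.
Largest k: floor((12 - q_2)/q_3) = floor((12 - 3)/5) = 1.
That gives (1*32 + 19)/(1*5 + 3) = 51/8.
Compare the errors: |x - 32/5| = |179*5 - 32*28|/(28*5) = 1/140, and |x - 51/8| = |179*8 - 51*28|/(28*8) = 4/224.
Cross-multiplying, 1*224 = 224 < 560 = 4*140, so 1/140 is smaller: the convergent 32/5 is closer to x than 51/8.

32/5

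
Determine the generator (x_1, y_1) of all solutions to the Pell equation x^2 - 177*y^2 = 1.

(x, y) = (62423, 4692)

First expand sqrt(177) as a continued fraction. With x_i = (sqrt(177) + m_i)/d_i and (m_0, d_0) = (0, 1): a_0 = floor(sqrt(177)) = 13, since 13^2 = 169 <= 177 < 196 = 14^2.
Iterate m_{i+1} = d_i*a_i - m_i, d_{i+1} = (177 - m_{i+1}^2)/d_i, a_{i+1} = floor((a_0 + m_{i+1})/d_{i+1}):
  m_1 = 1*13 - 0 = 13, d_1 = (177 - 13^2)/1 = 8/1 = 8, a_1 = floor((13 + 13)/8) = 3.
  m_2 = 8*3 - 13 = 11, d_2 = (177 - 11^2)/8 = 56/8 = 7, a_2 = floor((13 + 11)/7) = 3.
  m_3 = 7*3 - 11 = 10, d_3 = (177 - 10^2)/7 = 77/7 = 11, a_3 = floor((13 + 10)/11) = 2.
  m_4 = 11*2 - 10 = 12, d_4 = (177 - 12^2)/11 = 33/11 = 3, a_4 = floor((13 + 12)/3) = 8.
  m_5 = 3*8 - 12 = 12, d_5 = (177 - 12^2)/3 = 33/3 = 11, a_5 = floor((13 + 12)/11) = 2.
  m_6 = 11*2 - 12 = 10, d_6 = (177 - 10^2)/11 = 77/11 = 7, a_6 = floor((13 + 10)/7) = 3.
  m_7 = 7*3 - 10 = 11, d_7 = (177 - 11^2)/7 = 56/7 = 8, a_7 = floor((13 + 11)/8) = 3.
  m_8 = 8*3 - 11 = 13, d_8 = (177 - 13^2)/8 = 8/8 = 1, a_8 = floor((13 + 13)/1) = 26.
  m_9 = 1*26 - 13 = 13, d_9 = (177 - 13^2)/1 = 8/1 = 8: (m_9, d_9) = (m_1, d_1) = (13, 8), so from here the quotients repeat a_1, ..., a_8; the period length is 8.
So sqrt(177) = [13; (3, 3, 2, 8, 2, 3, 3, 26)] with period length k = 8.
k is even, so the fundamental solution of x^2 - 177y^2 = 1 is (p_{k-1}, q_{k-1}) = (p_7, q_7); compute convergents through index 7.
Convergents (p_i = a_i*p_{i-1} + p_{i-2}, q_i = a_i*q_{i-1} + q_{i-2} with p_{-2}=0, p_{-1}=1, q_{-2}=1, q_{-1}=0):
  i=0: a_0=13, p_0 = 13*1 + 0 = 13, q_0 = 13*0 + 1 = 1.
  i=1: a_1=3, p_1 = 3*13 + 1 = 40, q_1 = 3*1 + 0 = 3.
  i=2: a_2=3, p_2 = 3*40 + 13 = 133, q_2 = 3*3 + 1 = 10.
  i=3: a_3=2, p_3 = 2*133 + 40 = 306, q_3 = 2*10 + 3 = 23.
  i=4: a_4=8, p_4 = 8*306 + 133 = 2581, q_4 = 8*23 + 10 = 194.
  i=5: a_5=2, p_5 = 2*2581 + 306 = 5468, q_5 = 2*194 + 23 = 411.
  i=6: a_6=3, p_6 = 3*5468 + 2581 = 18985, q_6 = 3*411 + 194 = 1427.
  i=7: a_7=3, p_7 = 3*18985 + 5468 = 62423, q_7 = 3*1427 + 411 = 4692.
Check: 62423^2 - 177*4692^2 = 3896630929 - 3896630928 = 1, so (x, y) = (62423, 4692) solves the equation, and by the theorem it is the least positive solution.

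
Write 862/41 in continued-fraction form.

Run the Euclidean algorithm on 862 and 41; the successive quotients are the partial quotients a_0, a_1, ... (each step inverts the fractional part left over by the previous one):
  862 = 21*41 + 1, so a_0 = 21.
  41 = 41*1 + 0, so a_1 = 41.
The remainder reaches 0 after 2 divisions, so the expansion has 2 partial quotients, read off in order.

[21; 41]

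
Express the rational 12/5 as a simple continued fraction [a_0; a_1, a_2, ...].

Run the Euclidean algorithm on 12 and 5; the successive quotients are the partial quotients a_0, a_1, ... (each step inverts the fractional part left over by the previous one):
  12 = 2*5 + 2, so a_0 = 2.
  5 = 2*2 + 1, so a_1 = 2.
  2 = 2*1 + 0, so a_2 = 2.
The remainder reaches 0 after 3 divisions, so the expansion has 3 partial quotients, read off in order.

[2; 2, 2]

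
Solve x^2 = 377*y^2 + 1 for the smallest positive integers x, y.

(x, y) = (233, 12)

First expand sqrt(377) as a continued fraction. With x_i = (sqrt(377) + m_i)/d_i and (m_0, d_0) = (0, 1): a_0 = floor(sqrt(377)) = 19, since 19^2 = 361 <= 377 < 400 = 20^2.
Iterate m_{i+1} = d_i*a_i - m_i, d_{i+1} = (377 - m_{i+1}^2)/d_i, a_{i+1} = floor((a_0 + m_{i+1})/d_{i+1}):
  m_1 = 1*19 - 0 = 19, d_1 = (377 - 19^2)/1 = 16/1 = 16, a_1 = floor((19 + 19)/16) = 2.
  m_2 = 16*2 - 19 = 13, d_2 = (377 - 13^2)/16 = 208/16 = 13, a_2 = floor((19 + 13)/13) = 2.
  m_3 = 13*2 - 13 = 13, d_3 = (377 - 13^2)/13 = 208/13 = 16, a_3 = floor((19 + 13)/16) = 2.
  m_4 = 16*2 - 13 = 19, d_4 = (377 - 19^2)/16 = 16/16 = 1, a_4 = floor((19 + 19)/1) = 38.
  m_5 = 1*38 - 19 = 19, d_5 = (377 - 19^2)/1 = 16/1 = 16: (m_5, d_5) = (m_1, d_1) = (19, 16), so from here the quotients repeat a_1, ..., a_4; the period length is 4.
So sqrt(377) = [19; (2, 2, 2, 38)] with period length k = 4.
k is even, so the fundamental solution of x^2 - 377y^2 = 1 is (p_{k-1}, q_{k-1}) = (p_3, q_3); compute convergents through index 3.
Convergents (p_i = a_i*p_{i-1} + p_{i-2}, q_i = a_i*q_{i-1} + q_{i-2} with p_{-2}=0, p_{-1}=1, q_{-2}=1, q_{-1}=0):
  i=0: a_0=19, p_0 = 19*1 + 0 = 19, q_0 = 19*0 + 1 = 1.
  i=1: a_1=2, p_1 = 2*19 + 1 = 39, q_1 = 2*1 + 0 = 2.
  i=2: a_2=2, p_2 = 2*39 + 19 = 97, q_2 = 2*2 + 1 = 5.
  i=3: a_3=2, p_3 = 2*97 + 39 = 233, q_3 = 2*5 + 2 = 12.
Check: 233^2 - 377*12^2 = 54289 - 54288 = 1, so (x, y) = (233, 12) solves the equation, and by the theorem it is the least positive solution.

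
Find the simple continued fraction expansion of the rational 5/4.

Run the Euclidean algorithm on 5 and 4; the successive quotients are the partial quotients a_0, a_1, ... (each step inverts the fractional part left over by the previous one):
  5 = 1*4 + 1, so a_0 = 1.
  4 = 4*1 + 0, so a_1 = 4.
The remainder reaches 0 after 2 divisions, so the expansion has 2 partial quotients, read off in order.

[1; 4]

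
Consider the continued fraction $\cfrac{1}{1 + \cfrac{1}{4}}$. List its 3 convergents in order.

Using the convergent recurrence p_i = a_i*p_{i-1} + p_{i-2}, q_i = a_i*q_{i-1} + q_{i-2} with p_{-2}=0, p_{-1}=1, q_{-2}=1, q_{-1}=0:
  i=0: a_0=0, p_0 = 0*1 + 0 = 0, q_0 = 0*0 + 1 = 1.
  i=1: a_1=1, p_1 = 1*0 + 1 = 1, q_1 = 1*1 + 0 = 1.
  i=2: a_2=4, p_2 = 4*1 + 0 = 4, q_2 = 4*1 + 1 = 5.

0/1, 1/1, 4/5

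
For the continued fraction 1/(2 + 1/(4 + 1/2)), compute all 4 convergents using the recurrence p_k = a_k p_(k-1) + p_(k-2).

Using the convergent recurrence p_i = a_i*p_{i-1} + p_{i-2}, q_i = a_i*q_{i-1} + q_{i-2} with p_{-2}=0, p_{-1}=1, q_{-2}=1, q_{-1}=0:
  i=0: a_0=0, p_0 = 0*1 + 0 = 0, q_0 = 0*0 + 1 = 1.
  i=1: a_1=2, p_1 = 2*0 + 1 = 1, q_1 = 2*1 + 0 = 2.
  i=2: a_2=4, p_2 = 4*1 + 0 = 4, q_2 = 4*2 + 1 = 9.
  i=3: a_3=2, p_3 = 2*4 + 1 = 9, q_3 = 2*9 + 2 = 20.

0/1, 1/2, 4/9, 9/20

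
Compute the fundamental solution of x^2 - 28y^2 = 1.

First expand sqrt(28) as a continued fraction. With x_i = (sqrt(28) + m_i)/d_i and (m_0, d_0) = (0, 1): a_0 = floor(sqrt(28)) = 5, since 5^2 = 25 <= 28 < 36 = 6^2.
Iterate m_{i+1} = d_i*a_i - m_i, d_{i+1} = (28 - m_{i+1}^2)/d_i, a_{i+1} = floor((a_0 + m_{i+1})/d_{i+1}):
  m_1 = 1*5 - 0 = 5, d_1 = (28 - 5^2)/1 = 3/1 = 3, a_1 = floor((5 + 5)/3) = 3.
  m_2 = 3*3 - 5 = 4, d_2 = (28 - 4^2)/3 = 12/3 = 4, a_2 = floor((5 + 4)/4) = 2.
  m_3 = 4*2 - 4 = 4, d_3 = (28 - 4^2)/4 = 12/4 = 3, a_3 = floor((5 + 4)/3) = 3.
  m_4 = 3*3 - 4 = 5, d_4 = (28 - 5^2)/3 = 3/3 = 1, a_4 = floor((5 + 5)/1) = 10.
  m_5 = 1*10 - 5 = 5, d_5 = (28 - 5^2)/1 = 3/1 = 3: (m_5, d_5) = (m_1, d_1) = (5, 3), so from here the quotients repeat a_1, ..., a_4; the period length is 4.
So sqrt(28) = [5; (3, 2, 3, 10)] with period length k = 4.
k is even, so the fundamental solution of x^2 - 28y^2 = 1 is (p_{k-1}, q_{k-1}) = (p_3, q_3); compute convergents through index 3.
Convergents (p_i = a_i*p_{i-1} + p_{i-2}, q_i = a_i*q_{i-1} + q_{i-2} with p_{-2}=0, p_{-1}=1, q_{-2}=1, q_{-1}=0):
  i=0: a_0=5, p_0 = 5*1 + 0 = 5, q_0 = 5*0 + 1 = 1.
  i=1: a_1=3, p_1 = 3*5 + 1 = 16, q_1 = 3*1 + 0 = 3.
  i=2: a_2=2, p_2 = 2*16 + 5 = 37, q_2 = 2*3 + 1 = 7.
  i=3: a_3=3, p_3 = 3*37 + 16 = 127, q_3 = 3*7 + 3 = 24.
Check: 127^2 - 28*24^2 = 16129 - 16128 = 1, so (x, y) = (127, 24) solves the equation, and by the theorem it is the least positive solution.

(x, y) = (127, 24)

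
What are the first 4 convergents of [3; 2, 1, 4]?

3/1, 7/2, 10/3, 47/14

Using the convergent recurrence p_i = a_i*p_{i-1} + p_{i-2}, q_i = a_i*q_{i-1} + q_{i-2} with p_{-2}=0, p_{-1}=1, q_{-2}=1, q_{-1}=0:
  i=0: a_0=3, p_0 = 3*1 + 0 = 3, q_0 = 3*0 + 1 = 1.
  i=1: a_1=2, p_1 = 2*3 + 1 = 7, q_1 = 2*1 + 0 = 2.
  i=2: a_2=1, p_2 = 1*7 + 3 = 10, q_2 = 1*2 + 1 = 3.
  i=3: a_3=4, p_3 = 4*10 + 7 = 47, q_3 = 4*3 + 2 = 14.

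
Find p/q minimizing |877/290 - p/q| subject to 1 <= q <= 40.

Expand x = 877/290 as a continued fraction with the Euclidean algorithm:
  877 = 3*290 + 7, so a_0 = 3.
  290 = 41*7 + 3, so a_1 = 41.
  7 = 2*3 + 1, so a_2 = 2.
  3 = 3*1 + 0, so a_3 = 3.
so x = [3; 41, 2, 3].
Convergents (p_i = a_i*p_{i-1} + p_{i-2}, q_i = a_i*q_{i-1} + q_{i-2} with p_{-2}=0, p_{-1}=1, q_{-2}=1, q_{-1}=0), until the denominator exceeds 40:
  i=0: a_0=3, p_0 = 3*1 + 0 = 3, q_0 = 3*0 + 1 = 1.
  i=1: a_1=41, p_1 = 41*3 + 1 = 124, q_1 = 41*1 + 0 = 41.
q_1 = 41 > 40, so the last convergent with denominator <= 40 is p_0/q_0 = 3/1.
The closest fraction with denominator <= 40 is either p_0/q_0 or the intermediate fraction (k*p_0 + p_{-1})/(k*q_0 + q_{-1}) with the largest k >= 1 whose denominator stays <= 40; these approach x as k grows, and every other convergent or intermediate fraction in range is farther away.
Largest k: floor((40 - q_{-1})/q_0) = floor((40 - 0)/1) = 40 (using the seeds p_{-1} = 1, q_{-1} = 0).
That gives (40*3 + 1)/(40*1 + 0) = 121/40.
Compare the errors: |x - 3/1| = |877*1 - 3*290|/(290*1) = 7/290, and |x - 121/40| = |877*40 - 121*290|/(290*40) = 10/11600.
Cross-multiplying, 10*290 = 2900 < 81200 = 7*11600, so 10/11600 is smaller: the intermediate fraction 121/40 is closer to x than 3/1.

121/40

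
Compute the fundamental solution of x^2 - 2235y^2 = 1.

First expand sqrt(2235) as a continued fraction. With x_i = (sqrt(2235) + m_i)/d_i and (m_0, d_0) = (0, 1): a_0 = floor(sqrt(2235)) = 47, since 47^2 = 2209 <= 2235 < 2304 = 48^2.
Iterate m_{i+1} = d_i*a_i - m_i, d_{i+1} = (2235 - m_{i+1}^2)/d_i, a_{i+1} = floor((a_0 + m_{i+1})/d_{i+1}):
  m_1 = 1*47 - 0 = 47, d_1 = (2235 - 47^2)/1 = 26/1 = 26, a_1 = floor((47 + 47)/26) = 3.
  m_2 = 26*3 - 47 = 31, d_2 = (2235 - 31^2)/26 = 1274/26 = 49, a_2 = floor((47 + 31)/49) = 1.
  m_3 = 49*1 - 31 = 18, d_3 = (2235 - 18^2)/49 = 1911/49 = 39, a_3 = floor((47 + 18)/39) = 1.
  m_4 = 39*1 - 18 = 21, d_4 = (2235 - 21^2)/39 = 1794/39 = 46, a_4 = floor((47 + 21)/46) = 1.
  m_5 = 46*1 - 21 = 25, d_5 = (2235 - 25^2)/46 = 1610/46 = 35, a_5 = floor((47 + 25)/35) = 2.
  m_6 = 35*2 - 25 = 45, d_6 = (2235 - 45^2)/35 = 210/35 = 6, a_6 = floor((47 + 45)/6) = 15.
  m_7 = 6*15 - 45 = 45, d_7 = (2235 - 45^2)/6 = 210/6 = 35, a_7 = floor((47 + 45)/35) = 2.
  m_8 = 35*2 - 45 = 25, d_8 = (2235 - 25^2)/35 = 1610/35 = 46, a_8 = floor((47 + 25)/46) = 1.
  m_9 = 46*1 - 25 = 21, d_9 = (2235 - 21^2)/46 = 1794/46 = 39, a_9 = floor((47 + 21)/39) = 1.
  m_10 = 39*1 - 21 = 18, d_10 = (2235 - 18^2)/39 = 1911/39 = 49, a_10 = floor((47 + 18)/49) = 1.
  m_11 = 49*1 - 18 = 31, d_11 = (2235 - 31^2)/49 = 1274/49 = 26, a_11 = floor((47 + 31)/26) = 3.
  m_12 = 26*3 - 31 = 47, d_12 = (2235 - 47^2)/26 = 26/26 = 1, a_12 = floor((47 + 47)/1) = 94.
  m_13 = 1*94 - 47 = 47, d_13 = (2235 - 47^2)/1 = 26/1 = 26: (m_13, d_13) = (m_1, d_1) = (47, 26), so from here the quotients repeat a_1, ..., a_12; the period length is 12.
So sqrt(2235) = [47; (3, 1, 1, 1, 2, 15, 2, 1, 1, 1, 3, 94)] with period length k = 12.
k is even, so the fundamental solution of x^2 - 2235y^2 = 1 is (p_{k-1}, q_{k-1}) = (p_11, q_11); compute convergents through index 11.
Convergents (p_i = a_i*p_{i-1} + p_{i-2}, q_i = a_i*q_{i-1} + q_{i-2} with p_{-2}=0, p_{-1}=1, q_{-2}=1, q_{-1}=0):
  i=0: a_0=47, p_0 = 47*1 + 0 = 47, q_0 = 47*0 + 1 = 1.
  i=1: a_1=3, p_1 = 3*47 + 1 = 142, q_1 = 3*1 + 0 = 3.
  i=2: a_2=1, p_2 = 1*142 + 47 = 189, q_2 = 1*3 + 1 = 4.
  i=3: a_3=1, p_3 = 1*189 + 142 = 331, q_3 = 1*4 + 3 = 7.
  i=4: a_4=1, p_4 = 1*331 + 189 = 520, q_4 = 1*7 + 4 = 11.
  i=5: a_5=2, p_5 = 2*520 + 331 = 1371, q_5 = 2*11 + 7 = 29.
  i=6: a_6=15, p_6 = 15*1371 + 520 = 21085, q_6 = 15*29 + 11 = 446.
  i=7: a_7=2, p_7 = 2*21085 + 1371 = 43541, q_7 = 2*446 + 29 = 921.
  i=8: a_8=1, p_8 = 1*43541 + 21085 = 64626, q_8 = 1*921 + 446 = 1367.
  i=9: a_9=1, p_9 = 1*64626 + 43541 = 108167, q_9 = 1*1367 + 921 = 2288.
  i=10: a_10=1, p_10 = 1*108167 + 64626 = 172793, q_10 = 1*2288 + 1367 = 3655.
  i=11: a_11=3, p_11 = 3*172793 + 108167 = 626546, q_11 = 3*3655 + 2288 = 13253.
Check: 626546^2 - 2235*13253^2 = 392559890116 - 392559890115 = 1, so (x, y) = (626546, 13253) solves the equation, and by the theorem it is the least positive solution.

(x, y) = (626546, 13253)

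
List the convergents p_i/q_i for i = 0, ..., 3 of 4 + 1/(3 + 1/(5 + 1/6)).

Using the convergent recurrence p_i = a_i*p_{i-1} + p_{i-2}, q_i = a_i*q_{i-1} + q_{i-2} with p_{-2}=0, p_{-1}=1, q_{-2}=1, q_{-1}=0:
  i=0: a_0=4, p_0 = 4*1 + 0 = 4, q_0 = 4*0 + 1 = 1.
  i=1: a_1=3, p_1 = 3*4 + 1 = 13, q_1 = 3*1 + 0 = 3.
  i=2: a_2=5, p_2 = 5*13 + 4 = 69, q_2 = 5*3 + 1 = 16.
  i=3: a_3=6, p_3 = 6*69 + 13 = 427, q_3 = 6*16 + 3 = 99.

4/1, 13/3, 69/16, 427/99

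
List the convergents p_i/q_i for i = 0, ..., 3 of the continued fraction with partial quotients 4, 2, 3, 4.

Using the convergent recurrence p_i = a_i*p_{i-1} + p_{i-2}, q_i = a_i*q_{i-1} + q_{i-2} with p_{-2}=0, p_{-1}=1, q_{-2}=1, q_{-1}=0:
  i=0: a_0=4, p_0 = 4*1 + 0 = 4, q_0 = 4*0 + 1 = 1.
  i=1: a_1=2, p_1 = 2*4 + 1 = 9, q_1 = 2*1 + 0 = 2.
  i=2: a_2=3, p_2 = 3*9 + 4 = 31, q_2 = 3*2 + 1 = 7.
  i=3: a_3=4, p_3 = 4*31 + 9 = 133, q_3 = 4*7 + 2 = 30.

4/1, 9/2, 31/7, 133/30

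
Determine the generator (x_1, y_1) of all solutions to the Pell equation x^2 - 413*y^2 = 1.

(x, y) = (113399, 5580)

First expand sqrt(413) as a continued fraction. With x_i = (sqrt(413) + m_i)/d_i and (m_0, d_0) = (0, 1): a_0 = floor(sqrt(413)) = 20, since 20^2 = 400 <= 413 < 441 = 21^2.
Iterate m_{i+1} = d_i*a_i - m_i, d_{i+1} = (413 - m_{i+1}^2)/d_i, a_{i+1} = floor((a_0 + m_{i+1})/d_{i+1}):
  m_1 = 1*20 - 0 = 20, d_1 = (413 - 20^2)/1 = 13/1 = 13, a_1 = floor((20 + 20)/13) = 3.
  m_2 = 13*3 - 20 = 19, d_2 = (413 - 19^2)/13 = 52/13 = 4, a_2 = floor((20 + 19)/4) = 9.
  m_3 = 4*9 - 19 = 17, d_3 = (413 - 17^2)/4 = 124/4 = 31, a_3 = floor((20 + 17)/31) = 1.
  m_4 = 31*1 - 17 = 14, d_4 = (413 - 14^2)/31 = 217/31 = 7, a_4 = floor((20 + 14)/7) = 4.
  m_5 = 7*4 - 14 = 14, d_5 = (413 - 14^2)/7 = 217/7 = 31, a_5 = floor((20 + 14)/31) = 1.
  m_6 = 31*1 - 14 = 17, d_6 = (413 - 17^2)/31 = 124/31 = 4, a_6 = floor((20 + 17)/4) = 9.
  m_7 = 4*9 - 17 = 19, d_7 = (413 - 19^2)/4 = 52/4 = 13, a_7 = floor((20 + 19)/13) = 3.
  m_8 = 13*3 - 19 = 20, d_8 = (413 - 20^2)/13 = 13/13 = 1, a_8 = floor((20 + 20)/1) = 40.
  m_9 = 1*40 - 20 = 20, d_9 = (413 - 20^2)/1 = 13/1 = 13: (m_9, d_9) = (m_1, d_1) = (20, 13), so from here the quotients repeat a_1, ..., a_8; the period length is 8.
So sqrt(413) = [20; (3, 9, 1, 4, 1, 9, 3, 40)] with period length k = 8.
k is even, so the fundamental solution of x^2 - 413y^2 = 1 is (p_{k-1}, q_{k-1}) = (p_7, q_7); compute convergents through index 7.
Convergents (p_i = a_i*p_{i-1} + p_{i-2}, q_i = a_i*q_{i-1} + q_{i-2} with p_{-2}=0, p_{-1}=1, q_{-2}=1, q_{-1}=0):
  i=0: a_0=20, p_0 = 20*1 + 0 = 20, q_0 = 20*0 + 1 = 1.
  i=1: a_1=3, p_1 = 3*20 + 1 = 61, q_1 = 3*1 + 0 = 3.
  i=2: a_2=9, p_2 = 9*61 + 20 = 569, q_2 = 9*3 + 1 = 28.
  i=3: a_3=1, p_3 = 1*569 + 61 = 630, q_3 = 1*28 + 3 = 31.
  i=4: a_4=4, p_4 = 4*630 + 569 = 3089, q_4 = 4*31 + 28 = 152.
  i=5: a_5=1, p_5 = 1*3089 + 630 = 3719, q_5 = 1*152 + 31 = 183.
  i=6: a_6=9, p_6 = 9*3719 + 3089 = 36560, q_6 = 9*183 + 152 = 1799.
  i=7: a_7=3, p_7 = 3*36560 + 3719 = 113399, q_7 = 3*1799 + 183 = 5580.
Check: 113399^2 - 413*5580^2 = 12859333201 - 12859333200 = 1, so (x, y) = (113399, 5580) solves the equation, and by the theorem it is the least positive solution.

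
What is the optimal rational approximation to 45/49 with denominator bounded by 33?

Expand x = 45/49 as a continued fraction with the Euclidean algorithm:
  45 = 0*49 + 45, so a_0 = 0.
  49 = 1*45 + 4, so a_1 = 1.
  45 = 11*4 + 1, so a_2 = 11.
  4 = 4*1 + 0, so a_3 = 4.
so x = [0; 1, 11, 4].
Convergents (p_i = a_i*p_{i-1} + p_{i-2}, q_i = a_i*q_{i-1} + q_{i-2} with p_{-2}=0, p_{-1}=1, q_{-2}=1, q_{-1}=0), until the denominator exceeds 33:
  i=0: a_0=0, p_0 = 0*1 + 0 = 0, q_0 = 0*0 + 1 = 1.
  i=1: a_1=1, p_1 = 1*0 + 1 = 1, q_1 = 1*1 + 0 = 1.
  i=2: a_2=11, p_2 = 11*1 + 0 = 11, q_2 = 11*1 + 1 = 12.
  i=3: a_3=4, p_3 = 4*11 + 1 = 45, q_3 = 4*12 + 1 = 49.
q_3 = 49 > 33, so the last convergent with denominator <= 33 is p_2/q_2 = 11/12.
The closest fraction with denominator <= 33 is either p_2/q_2 or the intermediate fraction (k*p_2 + p_1)/(k*q_2 + q_1) with the largest k >= 1 whose denominator stays <= 33; these approach x as k grows, and every other convergent or intermediate fraction in range is farther away.
Largest k: floor((33 - q_1)/q_2) = floor((33 - 1)/12) = 2.
That gives (2*11 + 1)/(2*12 + 1) = 23/25.
Compare the errors: |x - 11/12| = |45*12 - 11*49|/(49*12) = 1/588, and |x - 23/25| = |45*25 - 23*49|/(49*25) = 2/1225.
Cross-multiplying, 2*588 = 1176 < 1225 = 1*1225, so 2/1225 is smaller: the intermediate fraction 23/25 is closer to x than 11/12.

23/25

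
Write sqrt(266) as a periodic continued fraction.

[16; (3, 4, 3, 32)]

Write x_i = (sqrt(266) + m_i)/d_i with (m_0, d_0) = (0, 1). a_0 = floor(sqrt(266)) = 16, since 16^2 = 256 <= 266 < 289 = 17^2.
Iterate m_{i+1} = d_i*a_i - m_i, d_{i+1} = (266 - m_{i+1}^2)/d_i, a_{i+1} = floor((a_0 + m_{i+1})/d_{i+1}):
  m_1 = 1*16 - 0 = 16, d_1 = (266 - 16^2)/1 = 10/1 = 10, a_1 = floor((16 + 16)/10) = 3.
  m_2 = 10*3 - 16 = 14, d_2 = (266 - 14^2)/10 = 70/10 = 7, a_2 = floor((16 + 14)/7) = 4.
  m_3 = 7*4 - 14 = 14, d_3 = (266 - 14^2)/7 = 70/7 = 10, a_3 = floor((16 + 14)/10) = 3.
  m_4 = 10*3 - 14 = 16, d_4 = (266 - 16^2)/10 = 10/10 = 1, a_4 = floor((16 + 16)/1) = 32.
  m_5 = 1*32 - 16 = 16, d_5 = (266 - 16^2)/1 = 10/1 = 10: (m_5, d_5) = (m_1, d_1) = (16, 10), so from here the quotients repeat a_1, ..., a_4; the period length is 4.
Hence the expansion of sqrt(266) is a_0 = 16 followed by the repeating block 3, 4, 3, 32 (period 4).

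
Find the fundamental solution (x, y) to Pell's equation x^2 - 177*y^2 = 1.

First expand sqrt(177) as a continued fraction. With x_i = (sqrt(177) + m_i)/d_i and (m_0, d_0) = (0, 1): a_0 = floor(sqrt(177)) = 13, since 13^2 = 169 <= 177 < 196 = 14^2.
Iterate m_{i+1} = d_i*a_i - m_i, d_{i+1} = (177 - m_{i+1}^2)/d_i, a_{i+1} = floor((a_0 + m_{i+1})/d_{i+1}):
  m_1 = 1*13 - 0 = 13, d_1 = (177 - 13^2)/1 = 8/1 = 8, a_1 = floor((13 + 13)/8) = 3.
  m_2 = 8*3 - 13 = 11, d_2 = (177 - 11^2)/8 = 56/8 = 7, a_2 = floor((13 + 11)/7) = 3.
  m_3 = 7*3 - 11 = 10, d_3 = (177 - 10^2)/7 = 77/7 = 11, a_3 = floor((13 + 10)/11) = 2.
  m_4 = 11*2 - 10 = 12, d_4 = (177 - 12^2)/11 = 33/11 = 3, a_4 = floor((13 + 12)/3) = 8.
  m_5 = 3*8 - 12 = 12, d_5 = (177 - 12^2)/3 = 33/3 = 11, a_5 = floor((13 + 12)/11) = 2.
  m_6 = 11*2 - 12 = 10, d_6 = (177 - 10^2)/11 = 77/11 = 7, a_6 = floor((13 + 10)/7) = 3.
  m_7 = 7*3 - 10 = 11, d_7 = (177 - 11^2)/7 = 56/7 = 8, a_7 = floor((13 + 11)/8) = 3.
  m_8 = 8*3 - 11 = 13, d_8 = (177 - 13^2)/8 = 8/8 = 1, a_8 = floor((13 + 13)/1) = 26.
  m_9 = 1*26 - 13 = 13, d_9 = (177 - 13^2)/1 = 8/1 = 8: (m_9, d_9) = (m_1, d_1) = (13, 8), so from here the quotients repeat a_1, ..., a_8; the period length is 8.
So sqrt(177) = [13; (3, 3, 2, 8, 2, 3, 3, 26)] with period length k = 8.
k is even, so the fundamental solution of x^2 - 177y^2 = 1 is (p_{k-1}, q_{k-1}) = (p_7, q_7); compute convergents through index 7.
Convergents (p_i = a_i*p_{i-1} + p_{i-2}, q_i = a_i*q_{i-1} + q_{i-2} with p_{-2}=0, p_{-1}=1, q_{-2}=1, q_{-1}=0):
  i=0: a_0=13, p_0 = 13*1 + 0 = 13, q_0 = 13*0 + 1 = 1.
  i=1: a_1=3, p_1 = 3*13 + 1 = 40, q_1 = 3*1 + 0 = 3.
  i=2: a_2=3, p_2 = 3*40 + 13 = 133, q_2 = 3*3 + 1 = 10.
  i=3: a_3=2, p_3 = 2*133 + 40 = 306, q_3 = 2*10 + 3 = 23.
  i=4: a_4=8, p_4 = 8*306 + 133 = 2581, q_4 = 8*23 + 10 = 194.
  i=5: a_5=2, p_5 = 2*2581 + 306 = 5468, q_5 = 2*194 + 23 = 411.
  i=6: a_6=3, p_6 = 3*5468 + 2581 = 18985, q_6 = 3*411 + 194 = 1427.
  i=7: a_7=3, p_7 = 3*18985 + 5468 = 62423, q_7 = 3*1427 + 411 = 4692.
Check: 62423^2 - 177*4692^2 = 3896630929 - 3896630928 = 1, so (x, y) = (62423, 4692) solves the equation, and by the theorem it is the least positive solution.

(x, y) = (62423, 4692)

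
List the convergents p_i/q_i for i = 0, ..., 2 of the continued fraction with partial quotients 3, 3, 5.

3/1, 10/3, 53/16

Using the convergent recurrence p_i = a_i*p_{i-1} + p_{i-2}, q_i = a_i*q_{i-1} + q_{i-2} with p_{-2}=0, p_{-1}=1, q_{-2}=1, q_{-1}=0:
  i=0: a_0=3, p_0 = 3*1 + 0 = 3, q_0 = 3*0 + 1 = 1.
  i=1: a_1=3, p_1 = 3*3 + 1 = 10, q_1 = 3*1 + 0 = 3.
  i=2: a_2=5, p_2 = 5*10 + 3 = 53, q_2 = 5*3 + 1 = 16.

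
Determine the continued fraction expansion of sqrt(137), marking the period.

Write x_i = (sqrt(137) + m_i)/d_i with (m_0, d_0) = (0, 1). a_0 = floor(sqrt(137)) = 11, since 11^2 = 121 <= 137 < 144 = 12^2.
Iterate m_{i+1} = d_i*a_i - m_i, d_{i+1} = (137 - m_{i+1}^2)/d_i, a_{i+1} = floor((a_0 + m_{i+1})/d_{i+1}):
  m_1 = 1*11 - 0 = 11, d_1 = (137 - 11^2)/1 = 16/1 = 16, a_1 = floor((11 + 11)/16) = 1.
  m_2 = 16*1 - 11 = 5, d_2 = (137 - 5^2)/16 = 112/16 = 7, a_2 = floor((11 + 5)/7) = 2.
  m_3 = 7*2 - 5 = 9, d_3 = (137 - 9^2)/7 = 56/7 = 8, a_3 = floor((11 + 9)/8) = 2.
  m_4 = 8*2 - 9 = 7, d_4 = (137 - 7^2)/8 = 88/8 = 11, a_4 = floor((11 + 7)/11) = 1.
  m_5 = 11*1 - 7 = 4, d_5 = (137 - 4^2)/11 = 121/11 = 11, a_5 = floor((11 + 4)/11) = 1.
  m_6 = 11*1 - 4 = 7, d_6 = (137 - 7^2)/11 = 88/11 = 8, a_6 = floor((11 + 7)/8) = 2.
  m_7 = 8*2 - 7 = 9, d_7 = (137 - 9^2)/8 = 56/8 = 7, a_7 = floor((11 + 9)/7) = 2.
  m_8 = 7*2 - 9 = 5, d_8 = (137 - 5^2)/7 = 112/7 = 16, a_8 = floor((11 + 5)/16) = 1.
  m_9 = 16*1 - 5 = 11, d_9 = (137 - 11^2)/16 = 16/16 = 1, a_9 = floor((11 + 11)/1) = 22.
  m_10 = 1*22 - 11 = 11, d_10 = (137 - 11^2)/1 = 16/1 = 16: (m_10, d_10) = (m_1, d_1) = (11, 16), so from here the quotients repeat a_1, ..., a_9; the period length is 9.
Hence the expansion of sqrt(137) is a_0 = 11 followed by the repeating block 1, 2, 2, 1, 1, 2, 2, 1, 22 (period 9).

[11; (1, 2, 2, 1, 1, 2, 2, 1, 22)]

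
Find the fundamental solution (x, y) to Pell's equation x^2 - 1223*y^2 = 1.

(x, y) = (1224, 35)

First expand sqrt(1223) as a continued fraction. With x_i = (sqrt(1223) + m_i)/d_i and (m_0, d_0) = (0, 1): a_0 = floor(sqrt(1223)) = 34, since 34^2 = 1156 <= 1223 < 1225 = 35^2.
Iterate m_{i+1} = d_i*a_i - m_i, d_{i+1} = (1223 - m_{i+1}^2)/d_i, a_{i+1} = floor((a_0 + m_{i+1})/d_{i+1}):
  m_1 = 1*34 - 0 = 34, d_1 = (1223 - 34^2)/1 = 67/1 = 67, a_1 = floor((34 + 34)/67) = 1.
  m_2 = 67*1 - 34 = 33, d_2 = (1223 - 33^2)/67 = 134/67 = 2, a_2 = floor((34 + 33)/2) = 33.
  m_3 = 2*33 - 33 = 33, d_3 = (1223 - 33^2)/2 = 134/2 = 67, a_3 = floor((34 + 33)/67) = 1.
  m_4 = 67*1 - 33 = 34, d_4 = (1223 - 34^2)/67 = 67/67 = 1, a_4 = floor((34 + 34)/1) = 68.
  m_5 = 1*68 - 34 = 34, d_5 = (1223 - 34^2)/1 = 67/1 = 67: (m_5, d_5) = (m_1, d_1) = (34, 67), so from here the quotients repeat a_1, ..., a_4; the period length is 4.
So sqrt(1223) = [34; (1, 33, 1, 68)] with period length k = 4.
k is even, so the fundamental solution of x^2 - 1223y^2 = 1 is (p_{k-1}, q_{k-1}) = (p_3, q_3); compute convergents through index 3.
Convergents (p_i = a_i*p_{i-1} + p_{i-2}, q_i = a_i*q_{i-1} + q_{i-2} with p_{-2}=0, p_{-1}=1, q_{-2}=1, q_{-1}=0):
  i=0: a_0=34, p_0 = 34*1 + 0 = 34, q_0 = 34*0 + 1 = 1.
  i=1: a_1=1, p_1 = 1*34 + 1 = 35, q_1 = 1*1 + 0 = 1.
  i=2: a_2=33, p_2 = 33*35 + 34 = 1189, q_2 = 33*1 + 1 = 34.
  i=3: a_3=1, p_3 = 1*1189 + 35 = 1224, q_3 = 1*34 + 1 = 35.
Check: 1224^2 - 1223*35^2 = 1498176 - 1498175 = 1, so (x, y) = (1224, 35) solves the equation, and by the theorem it is the least positive solution.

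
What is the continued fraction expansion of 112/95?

[1; 5, 1, 1, 2, 3]

Run the Euclidean algorithm on 112 and 95; the successive quotients are the partial quotients a_0, a_1, ... (each step inverts the fractional part left over by the previous one):
  112 = 1*95 + 17, so a_0 = 1.
  95 = 5*17 + 10, so a_1 = 5.
  17 = 1*10 + 7, so a_2 = 1.
  10 = 1*7 + 3, so a_3 = 1.
  7 = 2*3 + 1, so a_4 = 2.
  3 = 3*1 + 0, so a_5 = 3.
The remainder reaches 0 after 6 divisions, so the expansion has 6 partial quotients, read off in order.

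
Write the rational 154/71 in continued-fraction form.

[2; 5, 1, 11]

Run the Euclidean algorithm on 154 and 71; the successive quotients are the partial quotients a_0, a_1, ... (each step inverts the fractional part left over by the previous one):
  154 = 2*71 + 12, so a_0 = 2.
  71 = 5*12 + 11, so a_1 = 5.
  12 = 1*11 + 1, so a_2 = 1.
  11 = 11*1 + 0, so a_3 = 11.
The remainder reaches 0 after 4 divisions, so the expansion has 4 partial quotients, read off in order.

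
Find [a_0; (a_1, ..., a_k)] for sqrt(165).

[12; (1, 5, 2, 5, 1, 24)]

Write x_i = (sqrt(165) + m_i)/d_i with (m_0, d_0) = (0, 1). a_0 = floor(sqrt(165)) = 12, since 12^2 = 144 <= 165 < 169 = 13^2.
Iterate m_{i+1} = d_i*a_i - m_i, d_{i+1} = (165 - m_{i+1}^2)/d_i, a_{i+1} = floor((a_0 + m_{i+1})/d_{i+1}):
  m_1 = 1*12 - 0 = 12, d_1 = (165 - 12^2)/1 = 21/1 = 21, a_1 = floor((12 + 12)/21) = 1.
  m_2 = 21*1 - 12 = 9, d_2 = (165 - 9^2)/21 = 84/21 = 4, a_2 = floor((12 + 9)/4) = 5.
  m_3 = 4*5 - 9 = 11, d_3 = (165 - 11^2)/4 = 44/4 = 11, a_3 = floor((12 + 11)/11) = 2.
  m_4 = 11*2 - 11 = 11, d_4 = (165 - 11^2)/11 = 44/11 = 4, a_4 = floor((12 + 11)/4) = 5.
  m_5 = 4*5 - 11 = 9, d_5 = (165 - 9^2)/4 = 84/4 = 21, a_5 = floor((12 + 9)/21) = 1.
  m_6 = 21*1 - 9 = 12, d_6 = (165 - 12^2)/21 = 21/21 = 1, a_6 = floor((12 + 12)/1) = 24.
  m_7 = 1*24 - 12 = 12, d_7 = (165 - 12^2)/1 = 21/1 = 21: (m_7, d_7) = (m_1, d_1) = (12, 21), so from here the quotients repeat a_1, ..., a_6; the period length is 6.
Hence the expansion of sqrt(165) is a_0 = 12 followed by the repeating block 1, 5, 2, 5, 1, 24 (period 6).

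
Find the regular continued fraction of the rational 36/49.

[0; 1, 2, 1, 3, 3]

Run the Euclidean algorithm on 36 and 49; the successive quotients are the partial quotients a_0, a_1, ... (each step inverts the fractional part left over by the previous one):
  36 = 0*49 + 36, so a_0 = 0.
  49 = 1*36 + 13, so a_1 = 1.
  36 = 2*13 + 10, so a_2 = 2.
  13 = 1*10 + 3, so a_3 = 1.
  10 = 3*3 + 1, so a_4 = 3.
  3 = 3*1 + 0, so a_5 = 3.
The remainder reaches 0 after 6 divisions, so the expansion has 6 partial quotients, read off in order.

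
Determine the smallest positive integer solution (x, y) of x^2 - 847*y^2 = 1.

First expand sqrt(847) as a continued fraction. With x_i = (sqrt(847) + m_i)/d_i and (m_0, d_0) = (0, 1): a_0 = floor(sqrt(847)) = 29, since 29^2 = 841 <= 847 < 900 = 30^2.
Iterate m_{i+1} = d_i*a_i - m_i, d_{i+1} = (847 - m_{i+1}^2)/d_i, a_{i+1} = floor((a_0 + m_{i+1})/d_{i+1}):
  m_1 = 1*29 - 0 = 29, d_1 = (847 - 29^2)/1 = 6/1 = 6, a_1 = floor((29 + 29)/6) = 9.
  m_2 = 6*9 - 29 = 25, d_2 = (847 - 25^2)/6 = 222/6 = 37, a_2 = floor((29 + 25)/37) = 1.
  m_3 = 37*1 - 25 = 12, d_3 = (847 - 12^2)/37 = 703/37 = 19, a_3 = floor((29 + 12)/19) = 2.
  m_4 = 19*2 - 12 = 26, d_4 = (847 - 26^2)/19 = 171/19 = 9, a_4 = floor((29 + 26)/9) = 6.
  m_5 = 9*6 - 26 = 28, d_5 = (847 - 28^2)/9 = 63/9 = 7, a_5 = floor((29 + 28)/7) = 8.
  m_6 = 7*8 - 28 = 28, d_6 = (847 - 28^2)/7 = 63/7 = 9, a_6 = floor((29 + 28)/9) = 6.
  m_7 = 9*6 - 28 = 26, d_7 = (847 - 26^2)/9 = 171/9 = 19, a_7 = floor((29 + 26)/19) = 2.
  m_8 = 19*2 - 26 = 12, d_8 = (847 - 12^2)/19 = 703/19 = 37, a_8 = floor((29 + 12)/37) = 1.
  m_9 = 37*1 - 12 = 25, d_9 = (847 - 25^2)/37 = 222/37 = 6, a_9 = floor((29 + 25)/6) = 9.
  m_10 = 6*9 - 25 = 29, d_10 = (847 - 29^2)/6 = 6/6 = 1, a_10 = floor((29 + 29)/1) = 58.
  m_11 = 1*58 - 29 = 29, d_11 = (847 - 29^2)/1 = 6/1 = 6: (m_11, d_11) = (m_1, d_1) = (29, 6), so from here the quotients repeat a_1, ..., a_10; the period length is 10.
So sqrt(847) = [29; (9, 1, 2, 6, 8, 6, 2, 1, 9, 58)] with period length k = 10.
k is even, so the fundamental solution of x^2 - 847y^2 = 1 is (p_{k-1}, q_{k-1}) = (p_9, q_9); compute convergents through index 9.
Convergents (p_i = a_i*p_{i-1} + p_{i-2}, q_i = a_i*q_{i-1} + q_{i-2} with p_{-2}=0, p_{-1}=1, q_{-2}=1, q_{-1}=0):
  i=0: a_0=29, p_0 = 29*1 + 0 = 29, q_0 = 29*0 + 1 = 1.
  i=1: a_1=9, p_1 = 9*29 + 1 = 262, q_1 = 9*1 + 0 = 9.
  i=2: a_2=1, p_2 = 1*262 + 29 = 291, q_2 = 1*9 + 1 = 10.
  i=3: a_3=2, p_3 = 2*291 + 262 = 844, q_3 = 2*10 + 9 = 29.
  i=4: a_4=6, p_4 = 6*844 + 291 = 5355, q_4 = 6*29 + 10 = 184.
  i=5: a_5=8, p_5 = 8*5355 + 844 = 43684, q_5 = 8*184 + 29 = 1501.
  i=6: a_6=6, p_6 = 6*43684 + 5355 = 267459, q_6 = 6*1501 + 184 = 9190.
  i=7: a_7=2, p_7 = 2*267459 + 43684 = 578602, q_7 = 2*9190 + 1501 = 19881.
  i=8: a_8=1, p_8 = 1*578602 + 267459 = 846061, q_8 = 1*19881 + 9190 = 29071.
  i=9: a_9=9, p_9 = 9*846061 + 578602 = 8193151, q_9 = 9*29071 + 19881 = 281520.
Check: 8193151^2 - 847*281520^2 = 67127723308801 - 67127723308800 = 1, so (x, y) = (8193151, 281520) solves the equation, and by the theorem it is the least positive solution.

(x, y) = (8193151, 281520)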